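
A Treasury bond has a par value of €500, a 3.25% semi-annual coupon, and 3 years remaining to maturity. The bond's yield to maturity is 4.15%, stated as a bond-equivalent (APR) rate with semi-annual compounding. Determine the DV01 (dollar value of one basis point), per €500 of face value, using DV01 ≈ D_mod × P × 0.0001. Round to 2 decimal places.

Periodic yield y = 0.02075.
  t   CF        PV=CF/(1+0.02075)^t    t·PV
  1        8.125         7.9598         7.9598
  2        8.125         7.7980        15.5960
  3        8.125         7.6395        22.9185
  4        8.125         7.4842        29.9368
  5        8.125         7.3321        36.6603
  6      508.125       449.2150     2,695.2899
  Σ                    487.4286     2,808.3614
P = 487.4286; D_Mac = 5.76159 half-year periods = 2.88079 yrs; D_mod = 2.82223 yrs.
DV01 ≈ 2.82223 × 487.4286 × 0.0001 = 0.137564.

€0.14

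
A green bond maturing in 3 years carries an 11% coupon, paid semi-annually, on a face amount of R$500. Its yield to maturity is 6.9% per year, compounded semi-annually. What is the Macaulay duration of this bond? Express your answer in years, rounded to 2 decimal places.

Periodic yield y = 0.0345. Discount each cash flow and weight by its period:
  t   CF        PV=CF/(1+0.0345)^t    t·PV
  1        27.50        26.5829        26.5829
  2        27.50        25.6964        51.3927
  3        27.50        24.8394        74.5182
  4        27.50        24.0110        96.0441
  5        27.50        23.2103       116.0514
  6       527.50       430.3675     2,582.2052
  Σ                    554.7075     2,946.7945
Price P = Σ PV = 554.7075.
Macaulay duration = Σ(t·PV) / P = 2,946.7945 / 554.7075 = 5.31234 half-year periods.
In years: 5.31234 / 2 = 2.65617 years.

2.66 years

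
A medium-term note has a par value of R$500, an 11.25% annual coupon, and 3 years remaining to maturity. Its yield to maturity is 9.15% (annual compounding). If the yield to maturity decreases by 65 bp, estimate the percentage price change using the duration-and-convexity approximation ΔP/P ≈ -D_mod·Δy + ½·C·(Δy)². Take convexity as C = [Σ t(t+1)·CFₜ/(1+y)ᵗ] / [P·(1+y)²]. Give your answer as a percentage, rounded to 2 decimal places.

+1.64%

With y = 0.0915:
  t   CF        PV=CF/(1+0.0915)^t    t·PV        t(t+1)·PV
  1        56.25        51.5346        51.5346         103.0692
  2        56.25        47.2145        94.4289         283.2868
  3       556.25       427.7587     1,283.2760       5,133.1038
  Σ                    526.5077     1,429.2395       5,519.4598
P = 526.5077; D_Mac = 2.71457 yrs; D_mod = 2.48700 yrs; C = 8.79922.
Duration effect: -2.48700 × (-0.0065) = +0.016166
Convexity effect: 0.5 × 8.79922 × (-0.0065)² = +0.0001859
ΔP/P ≈ +0.016166 + 0.0001859 = +0.016351 = +1.6351%.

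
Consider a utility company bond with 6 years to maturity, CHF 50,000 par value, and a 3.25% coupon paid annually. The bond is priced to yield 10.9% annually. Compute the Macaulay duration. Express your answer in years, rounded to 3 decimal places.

Periodic yield y = 0.109. Discount each cash flow and weight by its year:
  t   CF        PV=CF/(1+0.109)^t    t·PV
  1     1,625.00     1,465.2840     1,465.2840
  2     1,625.00     1,321.2660     2,642.5321
  3     1,625.00     1,191.4031     3,574.2093
  4     1,625.00     1,074.3040     4,297.2159
  5     1,625.00       968.7141     4,843.5707
  6    51,625.00    27,750.4984   166,502.9905
  Σ                 33,771.4697   183,325.8025
Price P = Σ PV = 33,771.4697.
Macaulay duration = Σ(t·PV) / P = 183,325.8025 / 33,771.4697 = 5.42842 years.

5.428 years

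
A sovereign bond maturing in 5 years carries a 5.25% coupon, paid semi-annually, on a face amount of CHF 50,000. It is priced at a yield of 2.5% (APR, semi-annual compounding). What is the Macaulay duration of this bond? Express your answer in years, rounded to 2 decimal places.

Periodic yield y = 0.0125. Discount each cash flow and weight by its period:
  t   CF        PV=CF/(1+0.0125)^t    t·PV
  1     1,312.50     1,296.2963     1,296.2963
  2     1,312.50     1,280.2926     2,560.5853
  3     1,312.50     1,264.4866     3,793.4597
  4     1,312.50     1,248.8756     4,995.5024
  5     1,312.50     1,233.4574     6,167.2870
  6     1,312.50     1,218.2295     7,309.3771
  7     1,312.50     1,203.1897     8,422.3276
  8     1,312.50     1,188.3355     9,506.6837
  9     1,312.50     1,173.6647    10,562.9819
  10   51,312.50    45,318.2213   453,182.2127
  Σ                 56,425.0491   507,796.7137
Price P = Σ PV = 56,425.0491.
Macaulay duration = Σ(t·PV) / P = 507,796.7137 / 56,425.0491 = 8.99949 half-year periods.
In years: 8.99949 / 2 = 4.49975 years.

4.50 years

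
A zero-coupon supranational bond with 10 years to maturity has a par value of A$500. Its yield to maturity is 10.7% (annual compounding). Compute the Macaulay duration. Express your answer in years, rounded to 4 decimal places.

A zero-coupon bond has a single cash flow at maturity, so its Macaulay duration equals its maturity: 10 years.

10.0000 years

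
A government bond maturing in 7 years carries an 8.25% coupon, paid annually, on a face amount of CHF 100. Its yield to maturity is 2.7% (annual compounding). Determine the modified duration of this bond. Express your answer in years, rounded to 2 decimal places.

5.65 years

Periodic yield y = 0.027. First find Macaulay duration:
  t   CF        PV=CF/(1+0.027)^t    t·PV
  1         8.25         8.0331         8.0331
  2         8.25         7.8219        15.6438
  3         8.25         7.6163        22.8488
  4         8.25         7.4160        29.6642
  5         8.25         7.2211        36.1054
  6         8.25         7.0312        42.1874
  7       108.25        89.8328       628.8294
  Σ                    134.9724       783.3121
P = 134.9724; Macaulay duration = 783.3121 / 134.9724 = 5.80350 years.
Modified duration = D_Mac / (1 + y) = 5.80350 / 1.027 = 5.65092 years.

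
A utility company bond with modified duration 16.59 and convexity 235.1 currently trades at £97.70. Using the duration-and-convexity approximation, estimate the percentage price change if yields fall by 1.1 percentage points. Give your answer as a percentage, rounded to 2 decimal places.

Duration effect: -D_mod·Δy = -16.59 × (-0.011) = +0.182490
Convexity effect: ½·C·(Δy)² = 0.5 × 235.1 × (-0.011)² = +0.01422355
ΔP/P ≈ +0.182490 + 0.01422355 = +0.19671355
= +19.671355%.

+19.67%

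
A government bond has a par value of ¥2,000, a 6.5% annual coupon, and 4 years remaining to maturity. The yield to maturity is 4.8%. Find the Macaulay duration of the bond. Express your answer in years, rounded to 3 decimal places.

3.660 years

Periodic yield y = 0.048. Discount each cash flow and weight by its year:
  t   CF        PV=CF/(1+0.048)^t    t·PV
  1       130.00       124.0458       124.0458
  2       130.00       118.3643       236.7286
  3       130.00       112.9430       338.8291
  4     2,130.00     1,765.7714     7,063.0855
  Σ                  2,121.1245     7,762.6891
Price P = Σ PV = 2,121.1245.
Macaulay duration = Σ(t·PV) / P = 7,762.6891 / 2,121.1245 = 3.65970 years.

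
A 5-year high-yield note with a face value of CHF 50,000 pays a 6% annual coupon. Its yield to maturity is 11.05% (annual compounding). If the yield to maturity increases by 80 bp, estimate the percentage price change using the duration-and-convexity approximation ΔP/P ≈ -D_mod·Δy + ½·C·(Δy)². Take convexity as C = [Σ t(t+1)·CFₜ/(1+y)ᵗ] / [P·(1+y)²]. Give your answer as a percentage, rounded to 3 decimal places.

-3.103%

With y = 0.1105:
  t   CF        PV=CF/(1+0.1105)^t    t·PV        t(t+1)·PV
  1     3,000.00     2,701.4858     2,701.4858       5,402.9716
  2     3,000.00     2,432.6752     4,865.3504      14,596.0512
  3     3,000.00     2,190.6125     6,571.8376      26,287.3503
  4     3,000.00     1,972.6362     7,890.5449      39,452.7244
  5    53,000.00    31,382.1761   156,910.8805     941,465.2832
  Σ                 40,679.5859   178,940.0992   1,027,204.3807
P = 40,679.5859; D_Mac = 4.39877 yrs; D_mod = 3.96107 yrs; C = 20.47591.
Duration effect: -3.96107 × (+0.008) = -0.031689
Convexity effect: 0.5 × 20.47591 × (0.008)² = +0.0006552
ΔP/P ≈ -0.031689 + 0.0006552 = -0.031033 = -3.1033%.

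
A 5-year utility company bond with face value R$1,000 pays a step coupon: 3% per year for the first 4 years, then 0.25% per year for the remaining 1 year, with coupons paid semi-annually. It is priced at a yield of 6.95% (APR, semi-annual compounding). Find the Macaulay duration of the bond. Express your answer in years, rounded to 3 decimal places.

Periodic yield y = 0.03475. Discount each cash flow and weight by its period:
  t   CF        PV=CF/(1+0.03475)^t    t·PV
  1        15.00        14.4963        14.4963
  2        15.00        14.0094        28.0189
  3        15.00        13.5389        40.6168
  4        15.00        13.0843        52.3371
  5        15.00        12.6449        63.2243
  6        15.00        12.2202        73.3213
  7        15.00        11.8098        82.6687
  8        15.00        11.4132        91.3057
  9         1.25         0.9192         8.2724
  10    1,001.25       711.5217     7,115.2175
  Σ                    815.6579     7,569.4789
Price P = Σ PV = 815.6579.
Macaulay duration = Σ(t·PV) / P = 7,569.4789 / 815.6579 = 9.28021 half-year periods.
In years: 9.28021 / 2 = 4.64011 years.

4.640 years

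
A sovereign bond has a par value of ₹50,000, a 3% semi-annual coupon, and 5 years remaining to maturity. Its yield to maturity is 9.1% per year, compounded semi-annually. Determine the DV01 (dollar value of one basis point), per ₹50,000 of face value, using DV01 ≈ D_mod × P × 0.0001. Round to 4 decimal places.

₹16.7777

Periodic yield y = 0.0455.
  t   CF        PV=CF/(1+0.0455)^t    t·PV
  1       750.00       717.3601       717.3601
  2       750.00       686.1407     1,372.2814
  3       750.00       656.2800     1,968.8399
  4       750.00       627.7188     2,510.8751
  5       750.00       600.4005     3,002.0027
  6       750.00       574.2712     3,445.6272
  7       750.00       549.2790     3,844.9531
  8       750.00       525.3745     4,202.9958
  9       750.00       502.5103     4,522.5923
  10   50,750.00    32,523.3801   325,233.8012
  Σ                 37,962.7152   350,821.3288
P = 37,962.7152; D_Mac = 9.24121 half-year periods = 4.62060 yrs; D_mod = 4.41952 yrs.
DV01 ≈ 4.41952 × 37,962.7152 × 0.0001 = 16.777682.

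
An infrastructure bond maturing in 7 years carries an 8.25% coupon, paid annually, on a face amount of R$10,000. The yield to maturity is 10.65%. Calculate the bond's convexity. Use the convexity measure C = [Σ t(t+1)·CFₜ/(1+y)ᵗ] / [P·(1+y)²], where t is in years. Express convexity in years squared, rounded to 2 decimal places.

32.85

With y = 0.1065:
  t   CF        PV=CF/(1+0.1065)^t    t·PV        t(t+1)·PV
  1       825.00       745.5942       745.5942       1,491.1884
  2       825.00       673.8312     1,347.6624       4,042.9872
  3       825.00       608.9753     1,826.9260       7,307.7039
  4       825.00       550.3618     2,201.4472      11,007.2358
  5       825.00       497.3898     2,486.9489      14,921.6934
  6       825.00       449.5163     2,697.0978      18,879.6844
  7    10,825.00     5,330.5004    37,313.5025     298,508.0203
  Σ                  8,856.1690    48,619.1789     356,158.5133
P = 8,856.1690.
Convexity = Σ t(t+1)·PV / [P·(1+y)²] = 356,158.5133 / (8,856.1690 × 1.224342) = 32.84692.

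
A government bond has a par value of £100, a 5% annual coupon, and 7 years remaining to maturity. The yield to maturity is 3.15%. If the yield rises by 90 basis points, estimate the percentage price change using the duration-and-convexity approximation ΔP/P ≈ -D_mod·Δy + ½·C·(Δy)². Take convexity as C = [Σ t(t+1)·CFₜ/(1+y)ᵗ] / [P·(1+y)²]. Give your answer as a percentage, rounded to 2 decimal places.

With y = 0.0315:
  t   CF        PV=CF/(1+0.0315)^t    t·PV        t(t+1)·PV
  1         5.00         4.8473         4.8473           9.6946
  2         5.00         4.6993         9.3986          28.1957
  3         5.00         4.5558        13.6673          54.6693
  4         5.00         4.4167        17.6666          88.3330
  5         5.00         4.2818        21.4089         128.4533
  6         5.00         4.1510        24.9061         174.3428
  7       105.00        84.5093       591.5653       4,732.5226
  Σ                    111.4611       683.4601       5,216.2113
P = 111.4611; D_Mac = 6.13182 yrs; D_mod = 5.94457 yrs; C = 43.98385.
Duration effect: -5.94457 × (+0.009) = -0.053501
Convexity effect: 0.5 × 43.98385 × (0.009)² = +0.0017813
ΔP/P ≈ -0.053501 + 0.0017813 = -0.051720 = -5.1720%.

-5.17%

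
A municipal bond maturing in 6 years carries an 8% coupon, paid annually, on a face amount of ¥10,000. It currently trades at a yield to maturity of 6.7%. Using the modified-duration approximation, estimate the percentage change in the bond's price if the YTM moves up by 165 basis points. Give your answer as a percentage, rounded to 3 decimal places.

Periodic yield y = 0.067. Modified duration first:
  t   CF        PV=CF/(1+0.067)^t    t·PV
  1       800.00       749.7657       749.7657
  2       800.00       702.6858     1,405.3715
  3       800.00       658.5621     1,975.6863
  4       800.00       617.2091     2,468.8363
  5       800.00       578.4527     2,892.2637
  6    10,800.00     7,318.7555    43,912.5330
  Σ                 10,625.4309    53,404.4566
P = 10,625.4309; D_Mac = 5.02610 yrs; D_mod = 5.02610/(1+0.067) = 4.71049 yrs.
ΔP/P ≈ -D_mod · Δy = -4.71049 × (+0.0165) = -0.077723 = -7.7723%.

-7.772%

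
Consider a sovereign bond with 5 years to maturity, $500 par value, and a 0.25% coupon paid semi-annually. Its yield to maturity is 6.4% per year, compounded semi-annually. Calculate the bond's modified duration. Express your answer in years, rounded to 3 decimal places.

4.812 years

Periodic yield y = 0.032. First find Macaulay duration:
  t   CF        PV=CF/(1+0.032)^t    t·PV
  1        0.625         0.6056         0.6056
  2        0.625         0.5868         1.1737
  3        0.625         0.5686         1.7059
  4        0.625         0.5510         2.2040
  5        0.625         0.5339         2.6696
  6        0.625         0.5174         3.1042
  7        0.625         0.5013         3.5093
  8        0.625         0.4858         3.8863
  9        0.625         0.4707         4.2365
  10     500.625       365.3554     3,653.5543
  Σ                    370.1767     3,676.6494
P = 370.1767; Macaulay duration = 3,676.6494 / 370.1767 = 9.93215 half-year periods = 4.96607 years.
Modified duration = D_Mac / (1 + y) = 4.96607 / 1.032 = 4.81209 years.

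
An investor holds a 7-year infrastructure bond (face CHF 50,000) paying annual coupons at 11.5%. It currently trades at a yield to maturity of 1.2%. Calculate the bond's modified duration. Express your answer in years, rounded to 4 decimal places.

Periodic yield y = 0.012. First find Macaulay duration:
  t   CF        PV=CF/(1+0.012)^t    t·PV
  1     5,750.00     5,681.8182     5,681.8182
  2     5,750.00     5,614.4448    11,228.8897
  3     5,750.00     5,547.8704    16,643.6112
  4     5,750.00     5,482.0854    21,928.3415
  5     5,750.00     5,417.0804    27,085.4020
  6     5,750.00     5,352.8463    32,117.0775
  7    55,750.00    51,283.9283   358,987.4980
  Σ                 84,380.0737   473,672.6381
P = 84,380.0737; Macaulay duration = 473,672.6381 / 84,380.0737 = 5.61356 years.
Modified duration = D_Mac / (1 + y) = 5.61356 / 1.012 = 5.54700 years.

5.5470 years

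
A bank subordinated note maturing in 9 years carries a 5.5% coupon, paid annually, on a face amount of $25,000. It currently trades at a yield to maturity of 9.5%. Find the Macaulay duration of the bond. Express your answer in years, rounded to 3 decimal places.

7.058 years

Periodic yield y = 0.095. Discount each cash flow and weight by its year:
  t   CF        PV=CF/(1+0.095)^t    t·PV
  1     1,375.00     1,255.7078     1,255.7078
  2     1,375.00     1,146.7651     2,293.5302
  3     1,375.00     1,047.2740     3,141.8221
  4     1,375.00       956.4147     3,825.6586
  5     1,375.00       873.4380     4,367.1902
  6     1,375.00       797.6603     4,785.9619
  7     1,375.00       728.4569     5,099.1983
  8     1,375.00       665.2574     5,322.0596
  9    26,375.00    11,653.7419   104,883.6772
  Σ                 19,124.7162   134,974.8058
Price P = Σ PV = 19,124.7162.
Macaulay duration = Σ(t·PV) / P = 134,974.8058 / 19,124.7162 = 7.05761 years.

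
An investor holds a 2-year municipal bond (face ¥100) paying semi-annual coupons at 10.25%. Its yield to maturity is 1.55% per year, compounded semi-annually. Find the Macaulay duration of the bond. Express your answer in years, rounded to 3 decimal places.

Periodic yield y = 0.00775. Discount each cash flow and weight by its period:
  t   CF        PV=CF/(1+0.00775)^t    t·PV
  1        5.125         5.0856         5.0856
  2        5.125         5.0465        10.0930
  3        5.125         5.0077        15.0230
  4      105.125       101.9283       407.7132
  Σ                    117.0680       437.9147
Price P = Σ PV = 117.0680.
Macaulay duration = Σ(t·PV) / P = 437.9147 / 117.0680 = 3.74069 half-year periods.
In years: 3.74069 / 2 = 1.87034 years.

1.870 years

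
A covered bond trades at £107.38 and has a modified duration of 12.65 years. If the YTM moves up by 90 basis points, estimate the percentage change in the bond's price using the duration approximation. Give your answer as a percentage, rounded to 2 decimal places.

-11.39%

Duration approximation: ΔP/P ≈ -D_mod · Δy = -12.65 × (+0.009) = -0.113850.
As a percentage: -11.3850%.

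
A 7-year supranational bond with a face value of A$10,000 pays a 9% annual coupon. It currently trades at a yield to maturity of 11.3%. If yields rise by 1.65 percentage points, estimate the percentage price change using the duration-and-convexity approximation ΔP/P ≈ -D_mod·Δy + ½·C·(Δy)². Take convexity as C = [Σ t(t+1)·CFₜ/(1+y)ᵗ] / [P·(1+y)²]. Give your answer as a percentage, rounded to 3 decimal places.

-7.558%

With y = 0.113:
  t   CF        PV=CF/(1+0.113)^t    t·PV        t(t+1)·PV
  1       900.00       808.6253       808.6253       1,617.2507
  2       900.00       726.5277     1,453.0554       4,359.1662
  3       900.00       652.7652     1,958.2957       7,833.1828
  4       900.00       586.4917     2,345.9667      11,729.8335
  5       900.00       526.9467     2,634.7335      15,808.4010
  6       900.00       473.4472     2,840.6830      19,884.7811
  7    10,900.00     5,151.8160    36,062.7123     288,501.6987
  Σ                  8,926.6199    48,104.0720     349,734.3139
P = 8,926.6199; D_Mac = 5.38883 yrs; D_mod = 4.84172 yrs; C = 31.62721.
Duration effect: -4.84172 × (+0.0165) = -0.079888
Convexity effect: 0.5 × 31.62721 × (0.0165)² = +0.0043053
ΔP/P ≈ -0.079888 + 0.0043053 = -0.075583 = -7.5583%.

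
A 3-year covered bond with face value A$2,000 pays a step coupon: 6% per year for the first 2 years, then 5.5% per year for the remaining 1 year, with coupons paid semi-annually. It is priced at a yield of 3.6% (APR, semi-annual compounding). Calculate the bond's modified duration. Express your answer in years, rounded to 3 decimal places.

Periodic yield y = 0.018. First find Macaulay duration:
  t   CF        PV=CF/(1+0.018)^t    t·PV
  1        60.00        58.9391        58.9391
  2        60.00        57.8970       115.7939
  3        60.00        56.8732       170.6197
  4        60.00        55.8676       223.4705
  5        55.00        50.3065       251.5323
  6     2,055.00     1,846.3973    11,078.3838
  Σ                  2,126.2807    11,898.7393
P = 2,126.2807; Macaulay duration = 11,898.7393 / 2,126.2807 = 5.59603 half-year periods = 2.79802 years.
Modified duration = D_Mac / (1 + y) = 2.79802 / 1.018 = 2.74854 years.

2.749 years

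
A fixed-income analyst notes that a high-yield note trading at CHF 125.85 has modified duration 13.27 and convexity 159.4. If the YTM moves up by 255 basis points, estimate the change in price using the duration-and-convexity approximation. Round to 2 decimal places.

-CHF 36.06

Duration effect: -D_mod·Δy = -13.27 × (+0.0255) = -0.338385
Convexity effect: ½·C·(Δy)² = 0.5 × 159.4 × (0.0255)² = +0.051824925
ΔP/P ≈ -0.338385 + 0.051824925 = -0.286560075
ΔP ≈ 125.85 × (-0.286560075) = -36.06358543875.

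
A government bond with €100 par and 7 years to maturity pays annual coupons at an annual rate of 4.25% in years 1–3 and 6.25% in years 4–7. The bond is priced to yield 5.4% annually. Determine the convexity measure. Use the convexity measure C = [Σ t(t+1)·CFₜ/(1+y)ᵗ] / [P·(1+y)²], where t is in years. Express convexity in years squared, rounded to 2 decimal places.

With y = 0.054:
  t   CF        PV=CF/(1+0.054)^t    t·PV        t(t+1)·PV
  1         4.25         4.0323         4.0323           8.0645
  2         4.25         3.8257         7.6513          22.9540
  3         4.25         3.6297        10.8890          43.5560
  4         6.25         5.0643        20.2571         101.2856
  5         6.25         4.8048        24.0241         144.1445
  6         6.25         4.5587        27.3519         191.4633
  7       106.25        73.5266       514.6864       4,117.4913
  Σ                     99.4420       608.8921       4,628.9593
P = 99.4420.
Convexity = Σ t(t+1)·PV / [P·(1+y)²] = 4,628.9593 / (99.4420 × 1.110916) = 41.90177.

41.90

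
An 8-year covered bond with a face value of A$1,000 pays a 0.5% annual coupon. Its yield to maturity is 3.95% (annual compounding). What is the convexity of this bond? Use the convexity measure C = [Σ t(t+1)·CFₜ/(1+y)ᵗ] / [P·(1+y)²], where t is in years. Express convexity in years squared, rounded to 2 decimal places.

With y = 0.0395:
  t   CF        PV=CF/(1+0.0395)^t    t·PV        t(t+1)·PV
  1         5.00         4.8100         4.8100           9.6200
  2         5.00         4.6272         9.2545          27.7634
  3         5.00         4.4514        13.3542          53.4168
  4         5.00         4.2823        17.1290          85.6450
  5         5.00         4.1195        20.5976         123.5859
  6         5.00         3.9630        23.7779         166.4456
  7         5.00         3.8124        26.6868         213.4944
  8     1,005.00       737.1742     5,897.3934      53,076.5406
  Σ                    767.2400     6,013.0035      53,756.5117
P = 767.2400.
Convexity = Σ t(t+1)·PV / [P·(1+y)²] = 53,756.5117 / (767.2400 × 1.080560) = 64.84117.

64.84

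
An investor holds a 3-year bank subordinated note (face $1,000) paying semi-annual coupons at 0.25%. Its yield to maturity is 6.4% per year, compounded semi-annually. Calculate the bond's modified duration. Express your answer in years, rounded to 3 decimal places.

Periodic yield y = 0.032. First find Macaulay duration:
  t   CF        PV=CF/(1+0.032)^t    t·PV
  1         1.25         1.2112         1.2112
  2         1.25         1.1737         2.3474
  3         1.25         1.1373         3.4119
  4         1.25         1.1020         4.4081
  5         1.25         1.0679         5.3393
  6     1,001.25       828.8279     4,972.9672
  Σ                    834.5200     4,989.6850
P = 834.5200; Macaulay duration = 4,989.6850 / 834.5200 = 5.97911 half-year periods = 2.98955 years.
Modified duration = D_Mac / (1 + y) = 2.98955 / 1.032 = 2.89685 years.

2.897 years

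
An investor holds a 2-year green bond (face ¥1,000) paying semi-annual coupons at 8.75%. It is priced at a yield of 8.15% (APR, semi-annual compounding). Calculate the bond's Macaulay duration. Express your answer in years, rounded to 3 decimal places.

1.878 years

Periodic yield y = 0.04075. Discount each cash flow and weight by its period:
  t   CF        PV=CF/(1+0.04075)^t    t·PV
  1        43.75        42.0370        42.0370
  2        43.75        40.3911        80.7821
  3        43.75        38.8096       116.4287
  4     1,043.75       889.6328     3,558.5314
  Σ                  1,010.8705     3,797.7792
Price P = Σ PV = 1,010.8705.
Macaulay duration = Σ(t·PV) / P = 3,797.7792 / 1,010.8705 = 3.75694 half-year periods.
In years: 3.75694 / 2 = 1.87847 years.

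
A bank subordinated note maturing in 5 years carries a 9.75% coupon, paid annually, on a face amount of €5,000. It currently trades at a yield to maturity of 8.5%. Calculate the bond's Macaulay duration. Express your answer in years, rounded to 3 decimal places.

Periodic yield y = 0.085. Discount each cash flow and weight by its year:
  t   CF        PV=CF/(1+0.085)^t    t·PV
  1       487.50       449.3088       449.3088
  2       487.50       414.1095       828.2189
  3       487.50       381.6677     1,145.0031
  4       487.50       351.7675     1,407.0699
  5     5,487.50     3,649.4368    18,247.1838
  Σ                  5,246.2901    22,076.7844
Price P = Σ PV = 5,246.2901.
Macaulay duration = Σ(t·PV) / P = 22,076.7844 / 5,246.2901 = 4.20808 years.

4.208 years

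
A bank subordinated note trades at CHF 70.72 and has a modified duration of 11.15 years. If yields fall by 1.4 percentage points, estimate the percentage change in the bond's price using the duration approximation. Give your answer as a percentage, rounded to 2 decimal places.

Duration approximation: ΔP/P ≈ -D_mod · Δy = -11.15 × (-0.014) = +0.156100.
As a percentage: +15.6100%.

+15.61%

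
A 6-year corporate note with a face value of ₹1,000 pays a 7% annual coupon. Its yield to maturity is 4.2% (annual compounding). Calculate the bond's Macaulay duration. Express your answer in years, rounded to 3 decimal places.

5.166 years

Periodic yield y = 0.042. Discount each cash flow and weight by its year:
  t   CF        PV=CF/(1+0.042)^t    t·PV
  1        70.00        67.1785        67.1785
  2        70.00        64.4707       128.9415
  3        70.00        61.8721       185.6163
  4        70.00        59.3782       237.5129
  5        70.00        56.9849       284.9243
  6     1,070.00       835.9445     5,015.6672
  Σ                  1,145.8289     5,919.8406
Price P = Σ PV = 1,145.8289.
Macaulay duration = Σ(t·PV) / P = 5,919.8406 / 1,145.8289 = 5.16643 years.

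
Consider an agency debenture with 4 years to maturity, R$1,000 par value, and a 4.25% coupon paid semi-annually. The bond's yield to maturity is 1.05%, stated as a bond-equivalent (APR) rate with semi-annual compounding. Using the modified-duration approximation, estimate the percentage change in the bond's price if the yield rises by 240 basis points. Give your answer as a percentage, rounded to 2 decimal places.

Periodic yield y = 0.00525. Modified duration first:
  t   CF        PV=CF/(1+0.00525)^t    t·PV
  1        21.25        21.1390        21.1390
  2        21.25        21.0286        42.0572
  3        21.25        20.9188        62.7564
  4        21.25        20.8095        83.2382
  5        21.25        20.7009       103.5043
  6        21.25        20.5928       123.5565
  7        21.25        20.4852       143.3965
  8     1,021.25       979.3534     7,834.8268
  Σ                  1,125.0282     8,414.4750
P = 1,125.0282; D_Mac = 7.47935 half-year periods = 3.73967 yrs; D_mod = 3.73967/(1+0.00525) = 3.72014 yrs.
ΔP/P ≈ -D_mod · Δy = -3.72014 × (+0.024) = -0.089283 = -8.9283%.

-8.93%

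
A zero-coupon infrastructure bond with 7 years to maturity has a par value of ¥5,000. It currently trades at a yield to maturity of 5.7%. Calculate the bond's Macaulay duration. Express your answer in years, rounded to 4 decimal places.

7.0000 years

A zero-coupon bond has a single cash flow at maturity, so its Macaulay duration equals its maturity: 7 years.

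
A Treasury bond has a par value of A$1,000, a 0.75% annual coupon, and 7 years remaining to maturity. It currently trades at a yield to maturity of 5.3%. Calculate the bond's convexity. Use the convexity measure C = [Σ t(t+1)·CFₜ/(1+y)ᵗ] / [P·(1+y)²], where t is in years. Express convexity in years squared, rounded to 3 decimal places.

48.733

With y = 0.053:
  t   CF        PV=CF/(1+0.053)^t    t·PV        t(t+1)·PV
  1         7.50         7.1225         7.1225          14.2450
  2         7.50         6.7640        13.5280          40.5841
  3         7.50         6.4236        19.2707          77.0828
  4         7.50         6.1003        24.4010         122.0050
  5         7.50         5.7932        28.9661         173.7964
  6         7.50         5.5016        33.0098         231.0683
  7     1,007.50       701.8535     4,912.9743      39,303.7948
  Σ                    739.5587     5,039.2724      39,962.5763
P = 739.5587.
Convexity = Σ t(t+1)·PV / [P·(1+y)²] = 39,962.5763 / (739.5587 × 1.108809) = 48.73311.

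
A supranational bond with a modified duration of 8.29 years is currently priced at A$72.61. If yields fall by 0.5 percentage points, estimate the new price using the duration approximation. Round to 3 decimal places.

Duration approximation: ΔP/P ≈ -D_mod · Δy = -8.29 × (-0.005) = +0.041450.
New price ≈ 72.61 × (1 + 0.041450) = 75.6196845.

A$75.620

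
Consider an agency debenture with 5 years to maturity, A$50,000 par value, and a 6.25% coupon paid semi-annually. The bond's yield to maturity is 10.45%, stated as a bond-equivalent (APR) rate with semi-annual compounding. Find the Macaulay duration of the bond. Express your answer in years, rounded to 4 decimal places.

Periodic yield y = 0.05225. Discount each cash flow and weight by its period:
  t   CF        PV=CF/(1+0.05225)^t    t·PV
  1     1,562.50     1,484.9133     1,484.9133
  2     1,562.50     1,411.1792     2,822.3583
  3     1,562.50     1,341.1064     4,023.3191
  4     1,562.50     1,274.5131     5,098.0522
  5     1,562.50     1,211.2265     6,056.1324
  6     1,562.50     1,151.0824     6,906.4945
  7     1,562.50     1,093.9248     7,657.4739
  8     1,562.50     1,039.6055     8,316.8437
  9     1,562.50       987.9833     8,891.8500
  10   51,562.50    30,984.5092   309,845.0923
  Σ                 41,980.0436   361,102.5296
Price P = Σ PV = 41,980.0436.
Macaulay duration = Σ(t·PV) / P = 361,102.5296 / 41,980.0436 = 8.60177 half-year periods.
In years: 8.60177 / 2 = 4.30088 years.

4.3009 years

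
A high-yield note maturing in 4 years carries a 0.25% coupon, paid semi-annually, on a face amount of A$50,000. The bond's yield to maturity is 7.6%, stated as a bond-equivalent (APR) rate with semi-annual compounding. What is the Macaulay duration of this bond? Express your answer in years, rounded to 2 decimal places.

3.98 years

Periodic yield y = 0.038. Discount each cash flow and weight by its period:
  t   CF        PV=CF/(1+0.038)^t    t·PV
  1        62.50        60.2119        60.2119
  2        62.50        58.0077       116.0153
  3        62.50        55.8841       167.6522
  4        62.50        53.8382       215.3528
  5        62.50        51.8673       259.3363
  6        62.50        49.9685       299.8107
  7        62.50        48.1392       336.9741
  8    50,062.50    37,147.8519   297,182.8151
  Σ                 37,525.7686   298,638.1685
Price P = Σ PV = 37,525.7686.
Macaulay duration = Σ(t·PV) / P = 298,638.1685 / 37,525.7686 = 7.95822 half-year periods.
In years: 7.95822 / 2 = 3.97911 years.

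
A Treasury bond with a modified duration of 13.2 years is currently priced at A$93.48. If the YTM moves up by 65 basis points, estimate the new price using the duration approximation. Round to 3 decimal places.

Duration approximation: ΔP/P ≈ -D_mod · Δy = -13.2 × (+0.0065) = -0.085800.
New price ≈ 93.48 × (1 - 0.085800) = 85.459416.

A$85.459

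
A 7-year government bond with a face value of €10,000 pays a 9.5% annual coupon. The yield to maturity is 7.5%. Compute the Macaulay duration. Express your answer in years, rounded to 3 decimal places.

Periodic yield y = 0.075. Discount each cash flow and weight by its year:
  t   CF        PV=CF/(1+0.075)^t    t·PV
  1       950.00       883.7209       883.7209
  2       950.00       822.0660     1,644.1320
  3       950.00       764.7125     2,294.1376
  4       950.00       711.3605     2,845.4420
  5       950.00       661.7307     3,308.6535
  6       950.00       615.5634     3,693.3807
  7    10,950.00     6,600.1662    46,201.1632
  Σ                 11,059.3203    60,870.6298
Price P = Σ PV = 11,059.3203.
Macaulay duration = Σ(t·PV) / P = 60,870.6298 / 11,059.3203 = 5.50401 years.

5.504 years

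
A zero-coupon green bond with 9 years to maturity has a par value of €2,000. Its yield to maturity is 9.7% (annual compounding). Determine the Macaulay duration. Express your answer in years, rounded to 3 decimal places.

9.000 years

A zero-coupon bond has a single cash flow at maturity, so its Macaulay duration equals its maturity: 9 years.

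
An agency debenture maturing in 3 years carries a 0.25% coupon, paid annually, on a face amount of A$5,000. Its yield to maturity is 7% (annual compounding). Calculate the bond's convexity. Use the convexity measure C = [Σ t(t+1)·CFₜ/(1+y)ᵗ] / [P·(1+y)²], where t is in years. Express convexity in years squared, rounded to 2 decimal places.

10.44

With y = 0.07:
  t   CF        PV=CF/(1+0.07)^t    t·PV        t(t+1)·PV
  1        12.50        11.6822        11.6822          23.3645
  2        12.50        10.9180        21.8360          65.5079
  3     5,012.50     4,091.6931    12,275.0793      49,100.3173
  Σ                  4,114.2933    12,308.5975      49,189.1897
P = 4,114.2933.
Convexity = Σ t(t+1)·PV / [P·(1+y)²] = 49,189.1897 / (4,114.2933 × 1.144900) = 10.44256.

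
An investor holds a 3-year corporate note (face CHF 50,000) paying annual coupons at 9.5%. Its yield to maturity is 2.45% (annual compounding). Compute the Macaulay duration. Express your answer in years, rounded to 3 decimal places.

2.770 years

Periodic yield y = 0.0245. Discount each cash flow and weight by its year:
  t   CF        PV=CF/(1+0.0245)^t    t·PV
  1     4,750.00     4,636.4080     4,636.4080
  2     4,750.00     4,525.5325     9,051.0649
  3    54,750.00    50,915.2916   152,745.8748
  Σ                 60,077.2321   166,433.3477
Price P = Σ PV = 60,077.2321.
Macaulay duration = Σ(t·PV) / P = 166,433.3477 / 60,077.2321 = 2.77032 years.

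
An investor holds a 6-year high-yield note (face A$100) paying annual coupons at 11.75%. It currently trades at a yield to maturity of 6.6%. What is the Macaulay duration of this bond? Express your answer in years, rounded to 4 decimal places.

Periodic yield y = 0.066. Discount each cash flow and weight by its year:
  t   CF        PV=CF/(1+0.066)^t    t·PV
  1        11.75        11.0225        11.0225
  2        11.75        10.3401        20.6801
  3        11.75         9.6999        29.0996
  4        11.75         9.0993        36.3973
  5        11.75         8.5359        42.6797
  6       111.75        76.1560       456.9362
  Σ                    124.8538       596.8155
Price P = Σ PV = 124.8538.
Macaulay duration = Σ(t·PV) / P = 596.8155 / 124.8538 = 4.78012 years.

4.7801 years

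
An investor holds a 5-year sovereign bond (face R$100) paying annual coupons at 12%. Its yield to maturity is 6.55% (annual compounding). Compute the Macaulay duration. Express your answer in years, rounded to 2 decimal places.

4.14 years

Periodic yield y = 0.0655. Discount each cash flow and weight by its year:
  t   CF        PV=CF/(1+0.0655)^t    t·PV
  1        12.00        11.2623        11.2623
  2        12.00        10.5700        21.1400
  3        12.00         9.9202        29.7606
  4        12.00         9.3104        37.2415
  5       112.00        81.5550       407.7752
  Σ                    122.6179       507.1796
Price P = Σ PV = 122.6179.
Macaulay duration = Σ(t·PV) / P = 507.1796 / 122.6179 = 4.13626 years.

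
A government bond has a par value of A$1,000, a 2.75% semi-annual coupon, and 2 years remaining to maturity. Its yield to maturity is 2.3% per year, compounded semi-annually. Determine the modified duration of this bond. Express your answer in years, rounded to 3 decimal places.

1.938 years

Periodic yield y = 0.0115. First find Macaulay duration:
  t   CF        PV=CF/(1+0.0115)^t    t·PV
  1        13.75        13.5937        13.5937
  2        13.75        13.4391        26.8782
  3        13.75        13.2863        39.8590
  4     1,013.75       968.4280     3,873.7118
  Σ                  1,008.7471     3,954.0427
P = 1,008.7471; Macaulay duration = 3,954.0427 / 1,008.7471 = 3.91976 half-year periods = 1.95988 years.
Modified duration = D_Mac / (1 + y) = 1.95988 / 1.0115 = 1.93760 years.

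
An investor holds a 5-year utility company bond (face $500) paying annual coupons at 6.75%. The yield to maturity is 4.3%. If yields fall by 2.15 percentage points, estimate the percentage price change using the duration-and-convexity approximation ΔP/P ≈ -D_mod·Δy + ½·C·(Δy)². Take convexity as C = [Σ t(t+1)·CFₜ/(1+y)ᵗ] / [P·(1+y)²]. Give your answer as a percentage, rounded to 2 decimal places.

+9.69%

With y = 0.043:
  t   CF        PV=CF/(1+0.043)^t    t·PV        t(t+1)·PV
  1        33.75        32.3586        32.3586          64.7172
  2        33.75        31.0245        62.0491         186.1472
  3        33.75        29.7455        89.2364         356.9457
  4        33.75        28.5191       114.0766         570.3830
  5       533.75       432.4305     2,162.1526      12,972.9158
  Σ                    554.0783     2,459.8733      14,151.1088
P = 554.0783; D_Mac = 4.43958 yrs; D_mod = 4.25655 yrs; C = 23.47744.
Duration effect: -4.25655 × (-0.0215) = +0.091516
Convexity effect: 0.5 × 23.47744 × (-0.0215)² = +0.0054262
ΔP/P ≈ +0.091516 + 0.0054262 = +0.096942 = +9.6942%.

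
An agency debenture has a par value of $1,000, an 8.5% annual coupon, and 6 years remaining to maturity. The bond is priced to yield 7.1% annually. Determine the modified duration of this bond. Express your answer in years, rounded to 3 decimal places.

4.648 years

Periodic yield y = 0.071. First find Macaulay duration:
  t   CF        PV=CF/(1+0.071)^t    t·PV
  1        85.00        79.3651        79.3651
  2        85.00        74.1037       148.2074
  3        85.00        69.1911       207.5734
  4        85.00        64.6042       258.4170
  5        85.00        60.3214       301.6071
  6     1,085.00       718.9404     4,313.6426
  Σ                  1,066.5260     5,308.8127
P = 1,066.5260; Macaulay duration = 5,308.8127 / 1,066.5260 = 4.97767 years.
Modified duration = D_Mac / (1 + y) = 4.97767 / 1.071 = 4.64768 years.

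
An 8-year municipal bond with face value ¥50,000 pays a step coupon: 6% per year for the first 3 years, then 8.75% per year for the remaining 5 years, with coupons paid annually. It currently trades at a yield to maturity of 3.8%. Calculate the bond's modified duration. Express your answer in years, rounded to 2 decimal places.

6.38 years

Periodic yield y = 0.038. First find Macaulay duration:
  t   CF        PV=CF/(1+0.038)^t    t·PV
  1     3,000.00     2,890.1734     2,890.1734
  2     3,000.00     2,784.3674     5,568.7349
  3     3,000.00     2,682.4349     8,047.3048
  4     4,375.00     3,768.6746    15,074.6985
  5     4,375.00     3,630.7077    18,153.5386
  6     4,375.00     3,497.7916    20,986.7499
  7     4,375.00     3,369.7415    23,588.1903
  8    54,375.00    40,347.8541   322,782.8329
  Σ                 62,971.7454   417,092.2233
P = 62,971.7454; Macaulay duration = 417,092.2233 / 62,971.7454 = 6.62348 years.
Modified duration = D_Mac / (1 + y) = 6.62348 / 1.038 = 6.38100 years.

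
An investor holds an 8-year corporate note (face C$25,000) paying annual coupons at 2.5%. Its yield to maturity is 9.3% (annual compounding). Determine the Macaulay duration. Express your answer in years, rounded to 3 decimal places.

Periodic yield y = 0.093. Discount each cash flow and weight by its year:
  t   CF        PV=CF/(1+0.093)^t    t·PV
  1       625.00       571.8207       571.8207
  2       625.00       523.1662     1,046.3324
  3       625.00       478.6516     1,435.9549
  4       625.00       437.9246     1,751.6985
  5       625.00       400.6630     2,003.3149
  6       625.00       366.5718     2,199.4308
  7       625.00       335.3813     2,347.6693
  8    25,625.00    12,580.6355   100,645.0837
  Σ                 15,694.8147   112,001.3051
Price P = Σ PV = 15,694.8147.
Macaulay duration = Σ(t·PV) / P = 112,001.3051 / 15,694.8147 = 7.13620 years.

7.136 years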